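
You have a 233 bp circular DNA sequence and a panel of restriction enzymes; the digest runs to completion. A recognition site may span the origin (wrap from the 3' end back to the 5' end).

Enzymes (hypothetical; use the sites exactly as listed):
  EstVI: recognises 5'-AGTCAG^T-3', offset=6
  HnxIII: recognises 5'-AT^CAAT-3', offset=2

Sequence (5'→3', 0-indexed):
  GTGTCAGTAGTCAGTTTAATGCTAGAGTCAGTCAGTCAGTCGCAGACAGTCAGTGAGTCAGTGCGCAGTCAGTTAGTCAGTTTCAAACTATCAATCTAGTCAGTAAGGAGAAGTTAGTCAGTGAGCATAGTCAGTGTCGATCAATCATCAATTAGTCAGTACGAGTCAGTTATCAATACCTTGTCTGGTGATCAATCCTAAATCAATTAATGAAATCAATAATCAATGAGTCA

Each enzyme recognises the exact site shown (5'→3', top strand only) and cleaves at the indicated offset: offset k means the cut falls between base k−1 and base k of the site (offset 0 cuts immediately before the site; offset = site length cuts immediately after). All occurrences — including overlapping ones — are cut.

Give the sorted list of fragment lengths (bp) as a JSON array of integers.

Site scan:
  EstVI AGTCAGT/6: at [8, 25, 29, 33, 47, 55, 66, 74, 97, 115, 128, 153, 163, 228] ⇒ [1, 14, 31, 35, 39, 53, 61, 72, 80, 103, 121, 134, 159, 169]
  HnxIII ATCAAT/2: at [89, 139, 146, 171, 190, 201, 214, 221] ⇒ [91, 141, 148, 173, 192, 203, 216, 223]

Pooled cuts: [1, 14, 31, 35, 39, 53, 61, 72, 80, 91, 103, 121, 134, 141, 148, 159, 169, 173, 192, 203, 216, 223]

Fragment lengths:
  1→14: 13 bp
  14→31: 17 bp
  31→35: 4 bp
  35→39: 4 bp
  39→53: 14 bp
  53→61: 8 bp
  61→72: 11 bp
  72→80: 8 bp
  80→91: 11 bp
  91→103: 12 bp
  103→121: 18 bp
  121→134: 13 bp
  134→141: 7 bp
  141→148: 7 bp
  148→159: 11 bp
  159→169: 10 bp
  169→173: 4 bp
  173→192: 19 bp
  192→203: 11 bp
  203→216: 13 bp
  216→223: 7 bp
  223→1 (wrap): 233-223+1 = 11 bp

[4,4,4,7,7,7,8,8,10,11,11,11,11,11,12,13,13,13,14,17,18,19]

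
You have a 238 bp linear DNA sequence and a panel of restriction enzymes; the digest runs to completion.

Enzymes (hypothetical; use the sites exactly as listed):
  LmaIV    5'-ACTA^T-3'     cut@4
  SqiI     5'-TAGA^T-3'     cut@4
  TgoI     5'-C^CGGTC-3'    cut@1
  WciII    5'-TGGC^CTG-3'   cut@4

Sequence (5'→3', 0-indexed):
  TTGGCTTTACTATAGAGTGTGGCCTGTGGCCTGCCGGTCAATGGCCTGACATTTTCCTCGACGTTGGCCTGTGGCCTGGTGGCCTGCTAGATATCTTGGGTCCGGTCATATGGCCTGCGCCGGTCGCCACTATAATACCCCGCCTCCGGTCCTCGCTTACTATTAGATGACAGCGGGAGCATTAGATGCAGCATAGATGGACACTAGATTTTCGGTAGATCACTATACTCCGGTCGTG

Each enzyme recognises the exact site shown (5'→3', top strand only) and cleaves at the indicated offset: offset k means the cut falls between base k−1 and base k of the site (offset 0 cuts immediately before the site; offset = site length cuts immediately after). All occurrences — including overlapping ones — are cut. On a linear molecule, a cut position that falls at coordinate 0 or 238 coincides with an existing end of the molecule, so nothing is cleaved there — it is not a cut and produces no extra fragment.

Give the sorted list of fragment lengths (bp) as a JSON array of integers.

Per-enzyme occurrences:
  LmaIV ACTAT/4: at [8, 128, 158, 221] ⇒ [12, 132, 162, 225]
  SqiI TAGAT/4: at [87, 163, 182, 193, 204, 215] ⇒ [91, 167, 186, 197, 208, 219]
  TgoI CCGGTC/1: at [33, 101, 119, 145, 229] ⇒ [34, 102, 120, 146, 230]
  WciII TGGCCTG/4: at [19, 26, 41, 64, 71, 79, 110] ⇒ [23, 30, 45, 68, 75, 83, 114]

Pooled cuts: [12, 23, 30, 34, 45, 68, 75, 83, 91, 102, 114, 120, 132, 146, 162, 167, 186, 197, 208, 219, 225, 230]

Fragment lengths:
  [0,12): 12 bp
  [12,23): 11 bp
  [23,30): 7 bp
  [30,34): 4 bp
  [34,45): 11 bp
  [45,68): 23 bp
  [68,75): 7 bp
  [75,83): 8 bp
  [83,91): 8 bp
  [91,102): 11 bp
  [102,114): 12 bp
  [114,120): 6 bp
  [120,132): 12 bp
  [132,146): 14 bp
  [146,162): 16 bp
  [162,167): 5 bp
  [167,186): 19 bp
  [186,197): 11 bp
  [197,208): 11 bp
  [208,219): 11 bp
  [219,225): 6 bp
  [225,230): 5 bp
  [230,238): 8 bp

[4,5,5,6,6,7,7,8,8,8,11,11,11,11,11,11,12,12,12,14,16,19,23]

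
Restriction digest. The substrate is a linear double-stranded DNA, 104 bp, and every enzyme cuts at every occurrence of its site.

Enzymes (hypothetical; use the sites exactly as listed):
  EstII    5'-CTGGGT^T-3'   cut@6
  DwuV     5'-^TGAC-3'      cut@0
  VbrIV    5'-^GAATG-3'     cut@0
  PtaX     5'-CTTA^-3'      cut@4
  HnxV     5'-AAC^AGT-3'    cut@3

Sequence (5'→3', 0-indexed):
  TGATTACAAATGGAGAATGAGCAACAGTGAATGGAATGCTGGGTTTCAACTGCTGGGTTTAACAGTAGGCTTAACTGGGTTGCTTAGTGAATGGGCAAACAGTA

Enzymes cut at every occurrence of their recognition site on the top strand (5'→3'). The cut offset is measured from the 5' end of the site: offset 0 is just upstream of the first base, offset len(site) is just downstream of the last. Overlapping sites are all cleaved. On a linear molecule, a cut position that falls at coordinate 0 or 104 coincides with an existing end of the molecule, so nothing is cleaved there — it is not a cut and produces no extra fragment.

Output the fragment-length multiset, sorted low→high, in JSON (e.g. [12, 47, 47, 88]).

Scan for sites:
  EstII CTGGGTT/6: at [38, 52, 74] ⇒ [44, 58, 80]
  DwuV (TGAC, off=0): no sites
  VbrIV GAATG/0: at [14, 28, 33, 88] ⇒ [14, 28, 33, 88]
  PtaX CTTA/4: at [69, 82] ⇒ [73, 86]
  HnxV AACAGT/3: at [22, 60, 97] ⇒ [25, 63, 100]

Pooled cuts: [14, 25, 28, 33, 44, 58, 63, 73, 80, 86, 88, 100]

Fragment lengths:
  [0,14): 14 bp
  [14,25): 11 bp
  [25,28): 3 bp
  [28,33): 5 bp
  [33,44): 11 bp
  [44,58): 14 bp
  [58,63): 5 bp
  [63,73): 10 bp
  [73,80): 7 bp
  [80,86): 6 bp
  [86,88): 2 bp
  [88,100): 12 bp
  [100,104): 4 bp

[2,3,4,5,5,6,7,10,11,11,12,14,14]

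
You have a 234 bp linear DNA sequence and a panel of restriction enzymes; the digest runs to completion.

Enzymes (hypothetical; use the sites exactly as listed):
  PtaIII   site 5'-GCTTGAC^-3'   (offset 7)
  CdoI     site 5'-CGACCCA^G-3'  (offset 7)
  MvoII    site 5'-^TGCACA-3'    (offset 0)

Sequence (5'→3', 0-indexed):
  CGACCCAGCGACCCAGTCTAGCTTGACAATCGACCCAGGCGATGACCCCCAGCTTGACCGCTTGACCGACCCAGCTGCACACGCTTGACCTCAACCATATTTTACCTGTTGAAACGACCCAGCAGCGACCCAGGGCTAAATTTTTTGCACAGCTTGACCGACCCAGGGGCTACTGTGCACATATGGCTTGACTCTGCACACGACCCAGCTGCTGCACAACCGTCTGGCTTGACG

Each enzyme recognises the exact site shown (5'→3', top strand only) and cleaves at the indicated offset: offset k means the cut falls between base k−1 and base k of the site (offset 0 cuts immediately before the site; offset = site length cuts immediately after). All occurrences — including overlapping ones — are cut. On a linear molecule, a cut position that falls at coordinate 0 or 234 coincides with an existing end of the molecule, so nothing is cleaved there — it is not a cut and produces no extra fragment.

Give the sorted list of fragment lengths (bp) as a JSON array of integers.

Site scan:
  PtaIII GCTTGAC/7: at [20, 51, 59, 82, 151, 185, 226] ⇒ [27, 58, 66, 89, 158, 192, 233]
  CdoI CGACCCAG/7: at [0, 8, 30, 66, 114, 125, 158, 200] ⇒ [7, 15, 37, 73, 121, 132, 165, 207]
  MvoII TGCACA/0: at [75, 145, 175, 194, 212] ⇒ [75, 145, 175, 194, 212]

Pooled cuts: [7, 15, 27, 37, 58, 66, 73, 75, 89, 121, 132, 145, 158, 165, 175, 192, 194, 207, 212, 233]

Fragment lengths:
  [0,7): 7 bp
  [7,15): 8 bp
  [15,27): 12 bp
  [27,37): 10 bp
  [37,58): 21 bp
  [58,66): 8 bp
  [66,73): 7 bp
  [73,75): 2 bp
  [75,89): 14 bp
  [89,121): 32 bp
  [121,132): 11 bp
  [132,145): 13 bp
  [145,158): 13 bp
  [158,165): 7 bp
  [165,175): 10 bp
  [175,192): 17 bp
  [192,194): 2 bp
  [194,207): 13 bp
  [207,212): 5 bp
  [212,233): 21 bp
  [233,234): 1 bp

[1,2,2,5,7,7,7,8,8,10,10,11,12,13,13,13,14,17,21,21,32]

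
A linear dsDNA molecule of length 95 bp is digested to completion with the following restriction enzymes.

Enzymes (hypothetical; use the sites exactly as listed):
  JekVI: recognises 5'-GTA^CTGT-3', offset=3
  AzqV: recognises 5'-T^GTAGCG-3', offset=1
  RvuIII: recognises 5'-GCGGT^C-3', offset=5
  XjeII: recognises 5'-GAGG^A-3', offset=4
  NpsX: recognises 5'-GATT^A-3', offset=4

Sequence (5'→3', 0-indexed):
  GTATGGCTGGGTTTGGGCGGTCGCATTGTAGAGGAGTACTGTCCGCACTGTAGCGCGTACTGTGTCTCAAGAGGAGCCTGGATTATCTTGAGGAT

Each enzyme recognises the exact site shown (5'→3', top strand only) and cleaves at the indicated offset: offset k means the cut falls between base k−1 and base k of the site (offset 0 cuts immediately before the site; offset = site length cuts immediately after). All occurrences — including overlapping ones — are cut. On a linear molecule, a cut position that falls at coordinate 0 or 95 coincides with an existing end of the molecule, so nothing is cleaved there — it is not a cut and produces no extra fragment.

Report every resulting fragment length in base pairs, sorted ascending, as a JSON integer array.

[2,4,9,10,10,11,13,15,21]

Scan for sites:
  JekVI GTACTGT/3: at [35, 56] ⇒ [38, 59]
  AzqV TGTAGCG/1: at [48] ⇒ [49]
  RvuIII GCGGTC/5: at [16] ⇒ [21]
  XjeII GAGGA/4: at [30, 70, 89] ⇒ [34, 74, 93]
  NpsX GATTA/4: at [80] ⇒ [84]

Pooled cuts: [21, 34, 38, 49, 59, 74, 84, 93]

Fragments:
  [0,21): 21 bp
  [21,34): 13 bp
  [34,38): 4 bp
  [38,49): 11 bp
  [49,59): 10 bp
  [59,74): 15 bp
  [74,84): 10 bp
  [84,93): 9 bp
  [93,95): 2 bp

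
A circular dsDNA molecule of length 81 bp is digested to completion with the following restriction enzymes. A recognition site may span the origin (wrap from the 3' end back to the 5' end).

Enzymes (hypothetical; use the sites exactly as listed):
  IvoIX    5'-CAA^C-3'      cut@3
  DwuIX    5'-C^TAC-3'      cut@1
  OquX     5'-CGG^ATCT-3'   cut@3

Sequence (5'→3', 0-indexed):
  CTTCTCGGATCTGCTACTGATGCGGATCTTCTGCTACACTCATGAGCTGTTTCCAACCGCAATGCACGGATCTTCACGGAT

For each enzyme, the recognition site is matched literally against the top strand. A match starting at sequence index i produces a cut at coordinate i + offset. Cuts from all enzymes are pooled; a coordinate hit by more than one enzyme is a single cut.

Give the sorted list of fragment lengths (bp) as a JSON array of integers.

[6,9,10,10,11,13,22]

Site scan:
  IvoIX CAAC/3: at [53] ⇒ [56]
  DwuIX CTAC/1: at [13, 33] ⇒ [14, 34]
  OquX CGGATCT/3: at [5, 22, 66, 76] ⇒ [8, 25, 69, 79]

All cut coordinates (distinct, sorted): [8, 14, 25, 34, 56, 69, 79]

Fragment lengths:
  8→14: 6 bp
  14→25: 11 bp
  25→34: 9 bp
  34→56: 22 bp
  56→69: 13 bp
  69→79: 10 bp
  79→8 (wrap): 81-79+8 = 10 bp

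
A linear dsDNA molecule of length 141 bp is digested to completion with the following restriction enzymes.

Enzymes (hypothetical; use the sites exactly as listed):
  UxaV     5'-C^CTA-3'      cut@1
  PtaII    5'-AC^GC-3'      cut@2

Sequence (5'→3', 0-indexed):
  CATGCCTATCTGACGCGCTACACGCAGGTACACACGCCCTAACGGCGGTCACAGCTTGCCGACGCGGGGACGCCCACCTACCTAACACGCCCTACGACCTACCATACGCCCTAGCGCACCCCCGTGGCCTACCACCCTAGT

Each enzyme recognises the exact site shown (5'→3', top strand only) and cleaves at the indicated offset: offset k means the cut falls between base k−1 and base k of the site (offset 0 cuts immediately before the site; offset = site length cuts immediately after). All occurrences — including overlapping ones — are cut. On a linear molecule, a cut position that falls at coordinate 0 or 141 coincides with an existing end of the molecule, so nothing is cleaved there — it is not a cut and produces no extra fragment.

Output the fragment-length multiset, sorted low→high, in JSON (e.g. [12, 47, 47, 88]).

[3,3,3,4,5,5,6,7,7,8,8,9,9,9,12,18,25]

Per-enzyme occurrences:
  UxaV (CCTA, off=1): starts [4, 37, 76, 80, 90, 97, 109, 127, 135] → cuts [5, 38, 77, 81, 91, 98, 110, 128, 136]
  PtaII (ACGC, off=2): starts [12, 21, 33, 61, 69, 86, 105] → cuts [14, 23, 35, 63, 71, 88, 107]

All cut coordinates (distinct, sorted): [5, 14, 23, 35, 38, 63, 71, 77, 81, 88, 91, 98, 107, 110, 128, 136]

Fragment lengths:
  [0,5): 5 bp
  [5,14): 9 bp
  [14,23): 9 bp
  [23,35): 12 bp
  [35,38): 3 bp
  [38,63): 25 bp
  [63,71): 8 bp
  [71,77): 6 bp
  [77,81): 4 bp
  [81,88): 7 bp
  [88,91): 3 bp
  [91,98): 7 bp
  [98,107): 9 bp
  [107,110): 3 bp
  [110,128): 18 bp
  [128,136): 8 bp
  [136,141): 5 bp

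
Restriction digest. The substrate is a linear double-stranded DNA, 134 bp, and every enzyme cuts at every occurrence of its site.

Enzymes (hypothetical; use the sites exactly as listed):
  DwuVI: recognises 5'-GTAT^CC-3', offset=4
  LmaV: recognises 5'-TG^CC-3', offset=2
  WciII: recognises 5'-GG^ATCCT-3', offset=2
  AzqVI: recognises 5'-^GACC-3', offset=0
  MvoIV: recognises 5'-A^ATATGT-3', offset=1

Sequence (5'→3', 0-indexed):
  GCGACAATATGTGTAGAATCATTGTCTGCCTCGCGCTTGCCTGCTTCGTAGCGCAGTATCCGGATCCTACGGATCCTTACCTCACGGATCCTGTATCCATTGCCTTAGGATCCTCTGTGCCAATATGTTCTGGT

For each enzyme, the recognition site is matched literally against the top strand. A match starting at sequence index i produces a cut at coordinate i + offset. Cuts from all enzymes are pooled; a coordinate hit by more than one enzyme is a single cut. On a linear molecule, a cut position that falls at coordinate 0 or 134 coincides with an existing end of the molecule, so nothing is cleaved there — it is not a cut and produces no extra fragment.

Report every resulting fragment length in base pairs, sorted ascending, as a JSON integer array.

Scan for sites:
  DwuVI (GTATCC, off=4): starts [55, 92] → cuts [59, 96]
  LmaV (TGCC, off=2): starts [26, 37, 100, 117] → cuts [28, 39, 102, 119]
  WciII (GGATCCT, off=2): starts [61, 70, 85, 107] → cuts [63, 72, 87, 109]
  AzqVI (GACC, off=0): no sites
  MvoIV (AATATGT, off=1): starts [5, 121] → cuts [6, 122]

All cut coordinates (distinct, sorted): [6, 28, 39, 59, 63, 72, 87, 96, 102, 109, 119, 122]

Fragments:
  [0,6): 6 bp
  [6,28): 22 bp
  [28,39): 11 bp
  [39,59): 20 bp
  [59,63): 4 bp
  [63,72): 9 bp
  [72,87): 15 bp
  [87,96): 9 bp
  [96,102): 6 bp
  [102,109): 7 bp
  [109,119): 10 bp
  [119,122): 3 bp
  [122,134): 12 bp

[3,4,6,6,7,9,9,10,11,12,15,20,22]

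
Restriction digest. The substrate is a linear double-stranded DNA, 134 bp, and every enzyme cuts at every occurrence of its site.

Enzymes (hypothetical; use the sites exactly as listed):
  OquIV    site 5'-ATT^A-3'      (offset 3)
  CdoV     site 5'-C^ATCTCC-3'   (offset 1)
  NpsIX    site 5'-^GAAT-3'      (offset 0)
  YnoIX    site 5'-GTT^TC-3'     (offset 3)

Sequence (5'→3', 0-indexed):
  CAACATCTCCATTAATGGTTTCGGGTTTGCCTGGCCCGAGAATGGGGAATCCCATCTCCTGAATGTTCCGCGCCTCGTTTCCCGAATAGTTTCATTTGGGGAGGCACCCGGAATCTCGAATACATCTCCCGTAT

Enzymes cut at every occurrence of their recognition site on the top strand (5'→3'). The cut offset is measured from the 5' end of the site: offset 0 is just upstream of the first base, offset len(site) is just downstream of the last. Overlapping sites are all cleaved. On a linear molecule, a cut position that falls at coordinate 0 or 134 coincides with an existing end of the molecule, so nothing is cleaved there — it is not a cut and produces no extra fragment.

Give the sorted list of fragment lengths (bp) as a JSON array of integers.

Site scan:
  OquIV (ATTA, off=3): starts [10] → cuts [13]
  CdoV (CATCTCC, off=1): starts [3, 52, 122] → cuts [4, 53, 123]
  NpsIX (GAAT, off=0): starts [39, 46, 60, 83, 110, 117] → cuts [39, 46, 60, 83, 110, 117]
  YnoIX (GTTTC, off=3): starts [17, 76, 88] → cuts [20, 79, 91]

All cut coordinates (distinct, sorted): [4, 13, 20, 39, 46, 53, 60, 79, 83, 91, 110, 117, 123]

Fragment lengths:
  [0,4): 4 bp
  [4,13): 9 bp
  [13,20): 7 bp
  [20,39): 19 bp
  [39,46): 7 bp
  [46,53): 7 bp
  [53,60): 7 bp
  [60,79): 19 bp
  [79,83): 4 bp
  [83,91): 8 bp
  [91,110): 19 bp
  [110,117): 7 bp
  [117,123): 6 bp
  [123,134): 11 bp

[4,4,6,7,7,7,7,7,8,9,11,19,19,19]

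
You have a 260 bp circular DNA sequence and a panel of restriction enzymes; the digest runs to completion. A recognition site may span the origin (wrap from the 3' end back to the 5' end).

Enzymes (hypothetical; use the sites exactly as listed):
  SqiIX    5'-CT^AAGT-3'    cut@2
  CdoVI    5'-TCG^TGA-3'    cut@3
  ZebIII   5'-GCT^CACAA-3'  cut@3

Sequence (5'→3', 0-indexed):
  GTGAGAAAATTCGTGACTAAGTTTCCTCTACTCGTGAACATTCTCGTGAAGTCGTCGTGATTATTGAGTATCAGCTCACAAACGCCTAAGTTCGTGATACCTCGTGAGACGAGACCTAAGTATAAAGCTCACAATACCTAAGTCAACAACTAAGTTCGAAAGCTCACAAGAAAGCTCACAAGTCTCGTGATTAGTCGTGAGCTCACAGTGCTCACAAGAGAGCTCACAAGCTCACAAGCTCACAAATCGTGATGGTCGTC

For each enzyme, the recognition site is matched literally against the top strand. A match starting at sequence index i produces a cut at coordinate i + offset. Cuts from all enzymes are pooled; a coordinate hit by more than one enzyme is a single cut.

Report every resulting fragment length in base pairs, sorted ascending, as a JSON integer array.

[5,7,8,8,9,10,10,10,11,11,11,12,12,12,12,12,12,12,13,13,15,16,19]

Scan for sites:
  SqiIX CTAAGT/2: at [16, 85, 115, 137, 149] ⇒ [18, 87, 117, 139, 151]
  CdoVI TCGTGA/3: at [10, 31, 43, 54, 91, 101, 184, 194, 246, 258] ⇒ [1, 13, 34, 46, 57, 94, 104, 187, 197, 249]
  ZebIII GCTCACAA/3: at [73, 126, 161, 173, 209, 221, 229, 237] ⇒ [76, 129, 164, 176, 212, 224, 232, 240]

Pooled cuts: [1, 13, 18, 34, 46, 57, 76, 87, 94, 104, 117, 129, 139, 151, 164, 176, 187, 197, 212, 224, 232, 240, 249]

Fragment lengths:
  1→13: 12 bp
  13→18: 5 bp
  18→34: 16 bp
  34→46: 12 bp
  46→57: 11 bp
  57→76: 19 bp
  76→87: 11 bp
  87→94: 7 bp
  94→104: 10 bp
  104→117: 13 bp
  117→129: 12 bp
  129→139: 10 bp
  139→151: 12 bp
  151→164: 13 bp
  164→176: 12 bp
  176→187: 11 bp
  187→197: 10 bp
  197→212: 15 bp
  212→224: 12 bp
  224→232: 8 bp
  232→240: 8 bp
  240→249: 9 bp
  249→1 (wrap): 260-249+1 = 12 bp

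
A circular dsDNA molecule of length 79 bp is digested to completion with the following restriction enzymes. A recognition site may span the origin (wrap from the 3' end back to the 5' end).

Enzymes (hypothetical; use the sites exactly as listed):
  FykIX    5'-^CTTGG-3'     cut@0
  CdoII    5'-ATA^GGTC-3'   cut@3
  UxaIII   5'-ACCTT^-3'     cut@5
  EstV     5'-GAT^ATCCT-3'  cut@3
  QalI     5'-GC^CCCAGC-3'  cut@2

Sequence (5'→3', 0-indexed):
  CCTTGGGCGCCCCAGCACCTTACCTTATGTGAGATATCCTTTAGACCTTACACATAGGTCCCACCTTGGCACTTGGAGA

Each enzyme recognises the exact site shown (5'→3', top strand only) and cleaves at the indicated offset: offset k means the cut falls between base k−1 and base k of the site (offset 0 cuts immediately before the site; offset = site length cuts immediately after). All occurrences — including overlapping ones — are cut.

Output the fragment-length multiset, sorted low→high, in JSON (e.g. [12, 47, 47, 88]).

Per-enzyme occurrences:
  FykIX (CTTGG, off=0): starts [1, 64, 71] → cuts [1, 64, 71]
  CdoII (ATAGGTC, off=3): starts [53] → cuts [56]
  UxaIII (ACCTT, off=5): starts [16, 21, 44, 62, 78] → cuts [4, 21, 26, 49, 67]
  EstV (GATATCCT, off=3): starts [32] → cuts [35]
  QalI (GCCCCAGC, off=2): starts [8] → cuts [10]

Pooled cuts: [1, 4, 10, 21, 26, 35, 49, 56, 64, 67, 71]

Fragments:
  1→4: 3 bp
  4→10: 6 bp
  10→21: 11 bp
  21→26: 5 bp
  26→35: 9 bp
  35→49: 14 bp
  49→56: 7 bp
  56→64: 8 bp
  64→67: 3 bp
  67→71: 4 bp
  71→1 (wrap): 79-71+1 = 9 bp

[3,3,4,5,6,7,8,9,9,11,14]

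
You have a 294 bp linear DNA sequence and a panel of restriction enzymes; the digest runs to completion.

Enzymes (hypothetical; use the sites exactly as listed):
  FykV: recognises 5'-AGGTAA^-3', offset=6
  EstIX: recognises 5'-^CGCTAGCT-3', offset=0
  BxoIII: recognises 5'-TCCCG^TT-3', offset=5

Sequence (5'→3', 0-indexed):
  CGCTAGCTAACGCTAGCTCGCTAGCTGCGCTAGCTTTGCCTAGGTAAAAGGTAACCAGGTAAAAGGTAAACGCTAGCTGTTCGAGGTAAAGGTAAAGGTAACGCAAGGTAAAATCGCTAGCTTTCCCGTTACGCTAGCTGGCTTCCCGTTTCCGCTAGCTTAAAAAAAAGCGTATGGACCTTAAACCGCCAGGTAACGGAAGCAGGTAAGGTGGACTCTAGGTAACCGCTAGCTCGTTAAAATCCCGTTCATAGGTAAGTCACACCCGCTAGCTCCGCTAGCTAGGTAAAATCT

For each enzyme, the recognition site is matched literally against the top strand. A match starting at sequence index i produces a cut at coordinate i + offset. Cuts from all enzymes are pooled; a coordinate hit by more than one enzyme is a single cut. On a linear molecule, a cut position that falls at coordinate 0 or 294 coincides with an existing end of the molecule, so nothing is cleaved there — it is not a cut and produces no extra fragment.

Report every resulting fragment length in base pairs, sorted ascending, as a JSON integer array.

Per-enzyme occurrences:
  FykV AGGTAA/6: at [41, 48, 56, 63, 83, 89, 95, 105, 190, 203, 219, 252, 283] ⇒ [47, 54, 62, 69, 89, 95, 101, 111, 196, 209, 225, 258, 289]
  EstIX CGCTAGCT/0: at [0, 10, 18, 27, 70, 114, 131, 152, 226, 266, 275] ⇒ [10, 18, 27, 70, 114, 131, 152, 226, 266, 275] (position 0 is a terminus of the linear molecule — no cut)
  BxoIII TCCCGTT/5: at [123, 143, 242] ⇒ [128, 148, 247]

Pooled cuts: [10, 18, 27, 47, 54, 62, 69, 70, 89, 95, 101, 111, 114, 128, 131, 148, 152, 196, 209, 225, 226, 247, 258, 266, 275, 289]

Fragments:
  [0,10): 10 bp
  [10,18): 8 bp
  [18,27): 9 bp
  [27,47): 20 bp
  [47,54): 7 bp
  [54,62): 8 bp
  [62,69): 7 bp
  [69,70): 1 bp
  [70,89): 19 bp
  [89,95): 6 bp
  [95,101): 6 bp
  [101,111): 10 bp
  [111,114): 3 bp
  [114,128): 14 bp
  [128,131): 3 bp
  [131,148): 17 bp
  [148,152): 4 bp
  [152,196): 44 bp
  [196,209): 13 bp
  [209,225): 16 bp
  [225,226): 1 bp
  [226,247): 21 bp
  [247,258): 11 bp
  [258,266): 8 bp
  [266,275): 9 bp
  [275,289): 14 bp
  [289,294): 5 bp

[1,1,3,3,4,5,6,6,7,7,8,8,8,9,9,10,10,11,13,14,14,16,17,19,20,21,44]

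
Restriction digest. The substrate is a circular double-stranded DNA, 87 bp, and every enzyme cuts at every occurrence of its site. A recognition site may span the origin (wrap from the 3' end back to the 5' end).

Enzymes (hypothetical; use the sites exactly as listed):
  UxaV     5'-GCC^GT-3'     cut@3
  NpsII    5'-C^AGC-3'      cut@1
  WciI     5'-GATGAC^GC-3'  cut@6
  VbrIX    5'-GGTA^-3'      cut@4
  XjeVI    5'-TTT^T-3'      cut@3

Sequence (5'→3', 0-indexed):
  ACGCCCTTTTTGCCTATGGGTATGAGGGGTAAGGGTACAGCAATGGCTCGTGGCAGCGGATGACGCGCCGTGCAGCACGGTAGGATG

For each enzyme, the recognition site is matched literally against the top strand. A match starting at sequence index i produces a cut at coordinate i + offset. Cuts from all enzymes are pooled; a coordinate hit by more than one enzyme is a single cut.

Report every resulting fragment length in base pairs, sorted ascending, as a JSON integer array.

Scan for sites:
  UxaV GCCGT/3: at [66] ⇒ [69]
  NpsII CAGC/1: at [37, 53, 72] ⇒ [38, 54, 73]
  WciI GATGACGC/6: at [58, 83] ⇒ [2, 64]
  VbrIX GGTA/4: at [18, 27, 33, 78] ⇒ [22, 31, 37, 82]
  XjeVI TTTT/3: at [6, 7] ⇒ [9, 10]

All cut coordinates (distinct, sorted): [2, 9, 10, 22, 31, 37, 38, 54, 64, 69, 73, 82]

Fragment lengths:
  2→9: 7 bp
  9→10: 1 bp
  10→22: 12 bp
  22→31: 9 bp
  31→37: 6 bp
  37→38: 1 bp
  38→54: 16 bp
  54→64: 10 bp
  64→69: 5 bp
  69→73: 4 bp
  73→82: 9 bp
  82→2 (wrap): 87-82+2 = 7 bp

[1,1,4,5,6,7,7,9,9,10,12,16]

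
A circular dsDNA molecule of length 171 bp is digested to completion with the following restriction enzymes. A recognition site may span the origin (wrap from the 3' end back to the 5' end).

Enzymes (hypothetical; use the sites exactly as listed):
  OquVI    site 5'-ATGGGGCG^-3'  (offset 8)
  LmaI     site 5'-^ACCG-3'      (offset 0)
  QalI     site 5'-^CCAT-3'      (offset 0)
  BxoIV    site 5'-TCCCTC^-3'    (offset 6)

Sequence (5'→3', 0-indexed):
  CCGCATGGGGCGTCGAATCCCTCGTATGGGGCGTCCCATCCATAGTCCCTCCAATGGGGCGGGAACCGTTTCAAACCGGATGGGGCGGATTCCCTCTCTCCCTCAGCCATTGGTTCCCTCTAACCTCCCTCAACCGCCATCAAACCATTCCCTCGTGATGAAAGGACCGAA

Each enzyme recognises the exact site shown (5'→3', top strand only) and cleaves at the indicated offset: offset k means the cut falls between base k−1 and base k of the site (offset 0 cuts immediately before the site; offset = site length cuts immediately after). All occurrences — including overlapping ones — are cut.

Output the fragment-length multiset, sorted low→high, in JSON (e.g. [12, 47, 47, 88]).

Scan for sites:
  OquVI (ATGGGGCG, off=8): starts [4, 25, 53, 79] → cuts [12, 33, 61, 87]
  LmaI (ACCG, off=0): starts [64, 74, 132, 165, 170] → cuts [64, 74, 132, 165, 170]
  QalI (CCAT, off=0): starts [35, 39, 106, 136, 144] → cuts [35, 39, 106, 136, 144]
  BxoIV (TCCCTC, off=6): starts [17, 45, 90, 98, 114, 125, 148] → cuts [23, 51, 96, 104, 120, 131, 154]

Pooled cuts: [12, 23, 33, 35, 39, 51, 61, 64, 74, 87, 96, 104, 106, 120, 131, 132, 136, 144, 154, 165, 170]

Fragment lengths:
  12→23: 11 bp
  23→33: 10 bp
  33→35: 2 bp
  35→39: 4 bp
  39→51: 12 bp
  51→61: 10 bp
  61→64: 3 bp
  64→74: 10 bp
  74→87: 13 bp
  87→96: 9 bp
  96→104: 8 bp
  104→106: 2 bp
  106→120: 14 bp
  120→131: 11 bp
  131→132: 1 bp
  132→136: 4 bp
  136→144: 8 bp
  144→154: 10 bp
  154→165: 11 bp
  165→170: 5 bp
  170→12 (wrap): 171-170+12 = 13 bp

[1,2,2,3,4,4,5,8,8,9,10,10,10,10,11,11,11,12,13,13,14]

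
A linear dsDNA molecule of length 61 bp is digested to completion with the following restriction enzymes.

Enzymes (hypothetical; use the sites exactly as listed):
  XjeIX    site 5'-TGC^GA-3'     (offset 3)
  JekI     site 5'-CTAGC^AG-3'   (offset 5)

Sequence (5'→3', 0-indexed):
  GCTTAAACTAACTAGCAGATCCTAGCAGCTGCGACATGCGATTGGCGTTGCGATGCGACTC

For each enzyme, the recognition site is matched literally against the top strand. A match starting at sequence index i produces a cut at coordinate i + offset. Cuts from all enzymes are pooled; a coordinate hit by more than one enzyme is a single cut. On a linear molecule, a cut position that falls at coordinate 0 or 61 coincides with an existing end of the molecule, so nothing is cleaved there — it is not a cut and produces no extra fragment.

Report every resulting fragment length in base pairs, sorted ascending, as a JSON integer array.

Scan for sites:
  XjeIX (TGCGA, off=3): starts [29, 36, 48, 53] → cuts [32, 39, 51, 56]
  JekI (CTAGCAG, off=5): starts [11, 21] → cuts [16, 26]

All cut coordinates (distinct, sorted): [16, 26, 32, 39, 51, 56]

Fragment lengths:
  [0,16): 16 bp
  [16,26): 10 bp
  [26,32): 6 bp
  [32,39): 7 bp
  [39,51): 12 bp
  [51,56): 5 bp
  [56,61): 5 bp

[5,5,6,7,10,12,16]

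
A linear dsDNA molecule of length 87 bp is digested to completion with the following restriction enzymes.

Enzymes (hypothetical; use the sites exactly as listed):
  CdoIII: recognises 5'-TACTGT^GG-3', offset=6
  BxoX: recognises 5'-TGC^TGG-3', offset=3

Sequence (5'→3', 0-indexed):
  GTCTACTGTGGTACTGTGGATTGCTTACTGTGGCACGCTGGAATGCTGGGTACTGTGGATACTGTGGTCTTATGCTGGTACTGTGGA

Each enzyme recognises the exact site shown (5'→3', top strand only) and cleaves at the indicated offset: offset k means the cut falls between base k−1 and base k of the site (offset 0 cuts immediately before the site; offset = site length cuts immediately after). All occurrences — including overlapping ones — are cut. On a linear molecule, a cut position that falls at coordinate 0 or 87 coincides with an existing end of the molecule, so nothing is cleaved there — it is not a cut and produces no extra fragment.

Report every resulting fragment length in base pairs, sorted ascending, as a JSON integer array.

Per-enzyme occurrences:
  CdoIII TACTGTGG/6: at [3, 11, 25, 50, 59, 78] ⇒ [9, 17, 31, 56, 65, 84]
  BxoX TGCTGG/3: at [43, 72] ⇒ [46, 75]

Pooled cuts: [9, 17, 31, 46, 56, 65, 75, 84]

Fragments:
  [0,9): 9 bp
  [9,17): 8 bp
  [17,31): 14 bp
  [31,46): 15 bp
  [46,56): 10 bp
  [56,65): 9 bp
  [65,75): 10 bp
  [75,84): 9 bp
  [84,87): 3 bp

[3,8,9,9,9,10,10,14,15]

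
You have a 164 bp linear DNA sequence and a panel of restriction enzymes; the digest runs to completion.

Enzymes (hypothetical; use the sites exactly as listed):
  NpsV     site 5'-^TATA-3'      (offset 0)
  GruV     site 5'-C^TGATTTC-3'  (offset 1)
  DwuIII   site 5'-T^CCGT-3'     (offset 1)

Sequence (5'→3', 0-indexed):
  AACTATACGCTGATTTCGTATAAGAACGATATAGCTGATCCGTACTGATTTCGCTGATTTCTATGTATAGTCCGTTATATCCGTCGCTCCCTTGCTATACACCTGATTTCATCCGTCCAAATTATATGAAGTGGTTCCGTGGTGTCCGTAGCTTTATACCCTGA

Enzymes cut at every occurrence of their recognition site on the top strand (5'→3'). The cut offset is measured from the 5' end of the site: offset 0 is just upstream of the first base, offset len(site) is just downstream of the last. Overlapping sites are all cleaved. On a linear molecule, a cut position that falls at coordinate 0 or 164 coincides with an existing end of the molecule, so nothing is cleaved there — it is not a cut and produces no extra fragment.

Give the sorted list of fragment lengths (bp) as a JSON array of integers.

[3,4,5,6,6,7,8,8,9,9,9,9,10,10,10,11,11,14,15]

Scan for sites:
  NpsV (TATA, off=0): starts [3, 18, 29, 65, 75, 95, 122, 154] → cuts [3, 18, 29, 65, 75, 95, 122, 154]
  GruV (CTGATTTC, off=1): starts [9, 44, 53, 102] → cuts [10, 45, 54, 103]
  DwuIII (TCCGT, off=1): starts [38, 70, 79, 111, 135, 144] → cuts [39, 71, 80, 112, 136, 145]

Pooled cuts: [3, 10, 18, 29, 39, 45, 54, 65, 71, 75, 80, 95, 103, 112, 122, 136, 145, 154]

Fragment lengths:
  [0,3): 3 bp
  [3,10): 7 bp
  [10,18): 8 bp
  [18,29): 11 bp
  [29,39): 10 bp
  [39,45): 6 bp
  [45,54): 9 bp
  [54,65): 11 bp
  [65,71): 6 bp
  [71,75): 4 bp
  [75,80): 5 bp
  [80,95): 15 bp
  [95,103): 8 bp
  [103,112): 9 bp
  [112,122): 10 bp
  [122,136): 14 bp
  [136,145): 9 bp
  [145,154): 9 bp
  [154,164): 10 bp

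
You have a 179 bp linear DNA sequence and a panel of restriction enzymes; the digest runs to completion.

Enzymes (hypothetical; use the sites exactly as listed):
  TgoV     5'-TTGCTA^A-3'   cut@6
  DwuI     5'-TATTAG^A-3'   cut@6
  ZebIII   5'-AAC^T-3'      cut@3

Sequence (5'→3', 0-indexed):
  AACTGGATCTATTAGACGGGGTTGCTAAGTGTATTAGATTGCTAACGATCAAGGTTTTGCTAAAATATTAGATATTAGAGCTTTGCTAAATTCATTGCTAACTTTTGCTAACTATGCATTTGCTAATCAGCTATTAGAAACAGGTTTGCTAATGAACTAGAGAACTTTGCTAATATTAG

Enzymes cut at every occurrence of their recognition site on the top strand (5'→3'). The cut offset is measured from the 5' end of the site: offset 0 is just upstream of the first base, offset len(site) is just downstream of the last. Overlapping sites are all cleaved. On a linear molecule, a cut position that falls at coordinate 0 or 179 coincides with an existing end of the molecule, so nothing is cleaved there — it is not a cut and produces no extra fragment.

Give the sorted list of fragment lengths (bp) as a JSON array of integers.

[2,2,3,6,7,7,7,7,8,8,9,10,10,12,12,12,12,13,14,18]

Per-enzyme occurrences:
  TgoV (TTGCTAA, off=6): starts [21, 38, 56, 82, 94, 104, 119, 145, 166] → cuts [27, 44, 62, 88, 100, 110, 125, 151, 172]
  DwuI (TATTAGA, off=6): starts [9, 31, 65, 72, 131] → cuts [15, 37, 71, 78, 137]
  ZebIII (AACT, off=3): starts [0, 99, 109, 154, 162] → cuts [3, 102, 112, 157, 165]

All cut coordinates (distinct, sorted): [3, 15, 27, 37, 44, 62, 71, 78, 88, 100, 102, 110, 112, 125, 137, 151, 157, 165, 172]

Fragment lengths:
  [0,3): 3 bp
  [3,15): 12 bp
  [15,27): 12 bp
  [27,37): 10 bp
  [37,44): 7 bp
  [44,62): 18 bp
  [62,71): 9 bp
  [71,78): 7 bp
  [78,88): 10 bp
  [88,100): 12 bp
  [100,102): 2 bp
  [102,110): 8 bp
  [110,112): 2 bp
  [112,125): 13 bp
  [125,137): 12 bp
  [137,151): 14 bp
  [151,157): 6 bp
  [157,165): 8 bp
  [165,172): 7 bp
  [172,179): 7 bp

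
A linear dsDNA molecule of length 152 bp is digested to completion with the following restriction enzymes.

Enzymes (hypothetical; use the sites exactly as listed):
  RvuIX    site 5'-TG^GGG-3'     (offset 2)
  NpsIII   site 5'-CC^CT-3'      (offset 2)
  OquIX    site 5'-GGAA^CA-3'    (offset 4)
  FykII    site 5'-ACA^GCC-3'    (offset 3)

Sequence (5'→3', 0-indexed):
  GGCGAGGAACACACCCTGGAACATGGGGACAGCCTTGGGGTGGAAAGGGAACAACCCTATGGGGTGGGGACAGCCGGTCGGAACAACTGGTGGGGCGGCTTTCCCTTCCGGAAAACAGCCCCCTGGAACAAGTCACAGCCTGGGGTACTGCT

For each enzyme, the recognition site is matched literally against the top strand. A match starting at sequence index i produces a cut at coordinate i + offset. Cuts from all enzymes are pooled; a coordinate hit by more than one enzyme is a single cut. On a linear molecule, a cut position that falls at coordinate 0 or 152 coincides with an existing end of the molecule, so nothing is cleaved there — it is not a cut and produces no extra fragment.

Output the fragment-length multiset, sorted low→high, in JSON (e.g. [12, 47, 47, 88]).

Site scan:
  RvuIX (TGGGG, off=2): starts [23, 35, 59, 64, 90, 140] → cuts [25, 37, 61, 66, 92, 142]
  NpsIII (CCCT, off=2): starts [13, 54, 102, 120] → cuts [15, 56, 104, 122]
  OquIX (GGAACA, off=4): starts [5, 17, 47, 79, 124] → cuts [9, 21, 51, 83, 128]
  FykII (ACAGCC, off=3): starts [28, 69, 114, 134] → cuts [31, 72, 117, 137]

All cut coordinates (distinct, sorted): [9, 15, 21, 25, 31, 37, 51, 56, 61, 66, 72, 83, 92, 104, 117, 122, 128, 137, 142]

Fragment lengths:
  [0,9): 9 bp
  [9,15): 6 bp
  [15,21): 6 bp
  [21,25): 4 bp
  [25,31): 6 bp
  [31,37): 6 bp
  [37,51): 14 bp
  [51,56): 5 bp
  [56,61): 5 bp
  [61,66): 5 bp
  [66,72): 6 bp
  [72,83): 11 bp
  [83,92): 9 bp
  [92,104): 12 bp
  [104,117): 13 bp
  [117,122): 5 bp
  [122,128): 6 bp
  [128,137): 9 bp
  [137,142): 5 bp
  [142,152): 10 bp

[4,5,5,5,5,5,6,6,6,6,6,6,9,9,9,10,11,12,13,14]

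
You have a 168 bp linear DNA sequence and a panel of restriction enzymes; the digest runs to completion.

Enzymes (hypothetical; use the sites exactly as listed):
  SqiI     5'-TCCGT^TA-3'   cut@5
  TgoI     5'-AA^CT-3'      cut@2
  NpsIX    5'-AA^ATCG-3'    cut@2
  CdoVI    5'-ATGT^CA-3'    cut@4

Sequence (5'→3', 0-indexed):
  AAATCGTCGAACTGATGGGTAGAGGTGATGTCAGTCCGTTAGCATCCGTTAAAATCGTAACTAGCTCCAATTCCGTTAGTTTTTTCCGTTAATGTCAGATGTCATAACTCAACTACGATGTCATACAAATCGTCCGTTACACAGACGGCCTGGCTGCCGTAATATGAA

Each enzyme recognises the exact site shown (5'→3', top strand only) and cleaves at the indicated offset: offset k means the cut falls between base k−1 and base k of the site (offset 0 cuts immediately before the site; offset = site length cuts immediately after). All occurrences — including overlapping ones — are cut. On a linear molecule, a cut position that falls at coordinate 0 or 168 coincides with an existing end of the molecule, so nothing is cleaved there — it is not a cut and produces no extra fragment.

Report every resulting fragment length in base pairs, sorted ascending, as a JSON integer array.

[2,4,5,5,6,7,7,7,8,9,9,9,10,13,16,20,31]

Site scan:
  SqiI (TCCGTTA, off=5): starts [34, 44, 71, 84, 132] → cuts [39, 49, 76, 89, 137]
  TgoI (AACT, off=2): starts [9, 58, 105, 110] → cuts [11, 60, 107, 112]
  NpsIX (AAATCG, off=2): starts [0, 51, 126] → cuts [2, 53, 128]
  CdoVI (ATGTCA, off=4): starts [27, 91, 98, 117] → cuts [31, 95, 102, 121]

All cut coordinates (distinct, sorted): [2, 11, 31, 39, 49, 53, 60, 76, 89, 95, 102, 107, 112, 121, 128, 137]

Fragments:
  [0,2): 2 bp
  [2,11): 9 bp
  [11,31): 20 bp
  [31,39): 8 bp
  [39,49): 10 bp
  [49,53): 4 bp
  [53,60): 7 bp
  [60,76): 16 bp
  [76,89): 13 bp
  [89,95): 6 bp
  [95,102): 7 bp
  [102,107): 5 bp
  [107,112): 5 bp
  [112,121): 9 bp
  [121,128): 7 bp
  [128,137): 9 bp
  [137,168): 31 bp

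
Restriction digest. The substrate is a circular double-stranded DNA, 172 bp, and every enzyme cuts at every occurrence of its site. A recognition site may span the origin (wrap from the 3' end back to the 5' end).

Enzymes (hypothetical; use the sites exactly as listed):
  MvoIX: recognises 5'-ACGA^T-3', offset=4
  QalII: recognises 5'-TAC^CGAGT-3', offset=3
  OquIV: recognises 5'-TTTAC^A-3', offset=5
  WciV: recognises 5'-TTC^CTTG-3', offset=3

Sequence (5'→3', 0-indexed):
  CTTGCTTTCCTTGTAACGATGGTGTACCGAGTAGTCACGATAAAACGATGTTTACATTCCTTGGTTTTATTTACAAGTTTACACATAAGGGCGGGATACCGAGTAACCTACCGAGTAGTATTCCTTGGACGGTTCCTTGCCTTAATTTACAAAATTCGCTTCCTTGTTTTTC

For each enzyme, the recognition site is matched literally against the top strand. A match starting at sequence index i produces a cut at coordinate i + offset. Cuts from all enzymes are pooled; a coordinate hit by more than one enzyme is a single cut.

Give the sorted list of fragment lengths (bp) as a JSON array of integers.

Per-enzyme occurrences:
  MvoIX ACGAT/4: at [15, 36, 44] ⇒ [19, 40, 48]
  QalII TACCGAGT/3: at [24, 96, 108] ⇒ [27, 99, 111]
  OquIV TTTACA/5: at [50, 69, 77, 145] ⇒ [55, 74, 82, 150]
  WciV TTCCTTG/3: at [6, 56, 120, 132, 159, 169] ⇒ [0, 9, 59, 123, 135, 162]

All cut coordinates (distinct, sorted): [0, 9, 19, 27, 40, 48, 55, 59, 74, 82, 99, 111, 123, 135, 150, 162]

Fragment lengths:
  0→9: 9 bp
  9→19: 10 bp
  19→27: 8 bp
  27→40: 13 bp
  40→48: 8 bp
  48→55: 7 bp
  55→59: 4 bp
  59→74: 15 bp
  74→82: 8 bp
  82→99: 17 bp
  99→111: 12 bp
  111→123: 12 bp
  123→135: 12 bp
  135→150: 15 bp
  150→162: 12 bp
  162→0 (wrap): 172-162+0 = 10 bp

[4,7,8,8,8,9,10,10,12,12,12,12,13,15,15,17]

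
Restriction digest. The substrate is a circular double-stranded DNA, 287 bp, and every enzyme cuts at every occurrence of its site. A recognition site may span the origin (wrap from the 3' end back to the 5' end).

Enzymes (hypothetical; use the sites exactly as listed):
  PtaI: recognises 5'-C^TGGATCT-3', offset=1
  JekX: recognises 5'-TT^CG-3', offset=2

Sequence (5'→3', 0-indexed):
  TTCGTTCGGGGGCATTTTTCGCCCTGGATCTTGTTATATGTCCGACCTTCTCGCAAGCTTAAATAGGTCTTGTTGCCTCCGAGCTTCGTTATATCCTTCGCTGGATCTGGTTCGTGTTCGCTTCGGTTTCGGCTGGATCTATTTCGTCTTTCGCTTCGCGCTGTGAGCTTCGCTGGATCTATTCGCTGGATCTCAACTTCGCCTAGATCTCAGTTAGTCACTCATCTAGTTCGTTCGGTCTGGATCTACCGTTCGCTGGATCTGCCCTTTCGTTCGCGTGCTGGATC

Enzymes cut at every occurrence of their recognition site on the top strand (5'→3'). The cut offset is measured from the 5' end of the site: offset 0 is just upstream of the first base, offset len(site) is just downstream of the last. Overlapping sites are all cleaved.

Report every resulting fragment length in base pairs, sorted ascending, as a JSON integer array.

[3,3,3,3,4,4,4,4,5,5,5,5,6,6,7,7,8,10,11,11,12,13,13,13,14,14,32,62]

Per-enzyme occurrences:
  PtaI CTGGATCT/1: at [23, 100, 132, 172, 185, 239, 255, 280] ⇒ [24, 101, 133, 173, 186, 240, 256, 281]
  JekX TTCG/2: at [0, 4, 17, 84, 96, 110, 116, 121, 127, 142, 149, 154, 168, 181, 197, 229, 233, 251, 268, 272] ⇒ [2, 6, 19, 86, 98, 112, 118, 123, 129, 144, 151, 156, 170, 183, 199, 231, 235, 253, 270, 274]

Pooled cuts: [2, 6, 19, 24, 86, 98, 101, 112, 118, 123, 129, 133, 144, 151, 156, 170, 173, 183, 186, 199, 231, 235, 240, 253, 256, 270, 274, 281]

Fragments:
  2→6: 4 bp
  6→19: 13 bp
  19→24: 5 bp
  24→86: 62 bp
  86→98: 12 bp
  98→101: 3 bp
  101→112: 11 bp
  112→118: 6 bp
  118→123: 5 bp
  123→129: 6 bp
  129→133: 4 bp
  133→144: 11 bp
  144→151: 7 bp
  151→156: 5 bp
  156→170: 14 bp
  170→173: 3 bp
  173→183: 10 bp
  183→186: 3 bp
  186→199: 13 bp
  199→231: 32 bp
  231→235: 4 bp
  235→240: 5 bp
  240→253: 13 bp
  253→256: 3 bp
  256→270: 14 bp
  270→274: 4 bp
  274→281: 7 bp
  281→2 (wrap): 287-281+2 = 8 bp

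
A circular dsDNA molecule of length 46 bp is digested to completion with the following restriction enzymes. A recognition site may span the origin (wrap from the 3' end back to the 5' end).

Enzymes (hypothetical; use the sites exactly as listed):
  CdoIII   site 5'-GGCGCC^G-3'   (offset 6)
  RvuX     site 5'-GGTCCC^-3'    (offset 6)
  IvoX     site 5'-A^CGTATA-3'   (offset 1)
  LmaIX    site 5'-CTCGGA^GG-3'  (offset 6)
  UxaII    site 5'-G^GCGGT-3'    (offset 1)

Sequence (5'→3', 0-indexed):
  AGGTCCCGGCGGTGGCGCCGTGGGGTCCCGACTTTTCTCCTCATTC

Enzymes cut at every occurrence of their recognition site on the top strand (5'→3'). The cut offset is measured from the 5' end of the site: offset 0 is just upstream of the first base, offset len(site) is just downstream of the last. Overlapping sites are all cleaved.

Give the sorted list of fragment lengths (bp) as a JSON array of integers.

[1,10,11,24]

Scan for sites:
  CdoIII (GGCGCCG, off=6): starts [13] → cuts [19]
  RvuX (GGTCCC, off=6): starts [1, 23] → cuts [7, 29]
  IvoX (ACGTATA, off=1): no sites
  LmaIX (CTCGGAGG, off=6): no sites
  UxaII (GGCGGT, off=1): starts [7] → cuts [8]

All cut coordinates (distinct, sorted): [7, 8, 19, 29]

Fragment lengths:
  7→8: 1 bp
  8→19: 11 bp
  19→29: 10 bp
  29→7 (wrap): 46-29+7 = 24 bp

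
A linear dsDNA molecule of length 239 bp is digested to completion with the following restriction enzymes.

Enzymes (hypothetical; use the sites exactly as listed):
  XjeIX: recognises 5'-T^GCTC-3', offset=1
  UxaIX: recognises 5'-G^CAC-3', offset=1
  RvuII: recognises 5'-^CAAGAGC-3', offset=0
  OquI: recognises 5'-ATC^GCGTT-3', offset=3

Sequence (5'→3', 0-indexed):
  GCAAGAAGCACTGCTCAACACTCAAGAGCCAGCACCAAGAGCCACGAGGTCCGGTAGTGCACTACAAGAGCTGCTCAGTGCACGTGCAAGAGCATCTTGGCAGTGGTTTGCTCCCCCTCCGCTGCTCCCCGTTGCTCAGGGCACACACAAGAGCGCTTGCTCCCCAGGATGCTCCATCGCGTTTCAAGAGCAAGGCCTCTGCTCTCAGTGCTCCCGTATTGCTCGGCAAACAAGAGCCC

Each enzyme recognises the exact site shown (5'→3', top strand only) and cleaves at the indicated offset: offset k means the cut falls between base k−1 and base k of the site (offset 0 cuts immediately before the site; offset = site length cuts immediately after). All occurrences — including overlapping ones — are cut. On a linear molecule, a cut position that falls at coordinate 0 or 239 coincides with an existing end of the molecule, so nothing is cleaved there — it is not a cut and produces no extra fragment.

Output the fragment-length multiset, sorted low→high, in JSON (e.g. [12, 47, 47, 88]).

Scan for sites:
  XjeIX TGCTC/1: at [11, 71, 108, 122, 132, 157, 169, 199, 208, 219] ⇒ [12, 72, 109, 123, 133, 158, 170, 200, 209, 220]
  UxaIX GCAC/1: at [7, 31, 58, 79, 140] ⇒ [8, 32, 59, 80, 141]
  RvuII CAAGAGC/0: at [22, 35, 64, 86, 147, 184, 230] ⇒ [22, 35, 64, 86, 147, 184, 230]
  OquI ATCGCGTT/3: at [175] ⇒ [178]

All cut coordinates (distinct, sorted): [8, 12, 22, 32, 35, 59, 64, 72, 80, 86, 109, 123, 133, 141, 147, 158, 170, 178, 184, 200, 209, 220, 230]

Fragment lengths:
  [0,8): 8 bp
  [8,12): 4 bp
  [12,22): 10 bp
  [22,32): 10 bp
  [32,35): 3 bp
  [35,59): 24 bp
  [59,64): 5 bp
  [64,72): 8 bp
  [72,80): 8 bp
  [80,86): 6 bp
  [86,109): 23 bp
  [109,123): 14 bp
  [123,133): 10 bp
  [133,141): 8 bp
  [141,147): 6 bp
  [147,158): 11 bp
  [158,170): 12 bp
  [170,178): 8 bp
  [178,184): 6 bp
  [184,200): 16 bp
  [200,209): 9 bp
  [209,220): 11 bp
  [220,230): 10 bp
  [230,239): 9 bp

[3,4,5,6,6,6,8,8,8,8,8,9,9,10,10,10,10,11,11,12,14,16,23,24]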